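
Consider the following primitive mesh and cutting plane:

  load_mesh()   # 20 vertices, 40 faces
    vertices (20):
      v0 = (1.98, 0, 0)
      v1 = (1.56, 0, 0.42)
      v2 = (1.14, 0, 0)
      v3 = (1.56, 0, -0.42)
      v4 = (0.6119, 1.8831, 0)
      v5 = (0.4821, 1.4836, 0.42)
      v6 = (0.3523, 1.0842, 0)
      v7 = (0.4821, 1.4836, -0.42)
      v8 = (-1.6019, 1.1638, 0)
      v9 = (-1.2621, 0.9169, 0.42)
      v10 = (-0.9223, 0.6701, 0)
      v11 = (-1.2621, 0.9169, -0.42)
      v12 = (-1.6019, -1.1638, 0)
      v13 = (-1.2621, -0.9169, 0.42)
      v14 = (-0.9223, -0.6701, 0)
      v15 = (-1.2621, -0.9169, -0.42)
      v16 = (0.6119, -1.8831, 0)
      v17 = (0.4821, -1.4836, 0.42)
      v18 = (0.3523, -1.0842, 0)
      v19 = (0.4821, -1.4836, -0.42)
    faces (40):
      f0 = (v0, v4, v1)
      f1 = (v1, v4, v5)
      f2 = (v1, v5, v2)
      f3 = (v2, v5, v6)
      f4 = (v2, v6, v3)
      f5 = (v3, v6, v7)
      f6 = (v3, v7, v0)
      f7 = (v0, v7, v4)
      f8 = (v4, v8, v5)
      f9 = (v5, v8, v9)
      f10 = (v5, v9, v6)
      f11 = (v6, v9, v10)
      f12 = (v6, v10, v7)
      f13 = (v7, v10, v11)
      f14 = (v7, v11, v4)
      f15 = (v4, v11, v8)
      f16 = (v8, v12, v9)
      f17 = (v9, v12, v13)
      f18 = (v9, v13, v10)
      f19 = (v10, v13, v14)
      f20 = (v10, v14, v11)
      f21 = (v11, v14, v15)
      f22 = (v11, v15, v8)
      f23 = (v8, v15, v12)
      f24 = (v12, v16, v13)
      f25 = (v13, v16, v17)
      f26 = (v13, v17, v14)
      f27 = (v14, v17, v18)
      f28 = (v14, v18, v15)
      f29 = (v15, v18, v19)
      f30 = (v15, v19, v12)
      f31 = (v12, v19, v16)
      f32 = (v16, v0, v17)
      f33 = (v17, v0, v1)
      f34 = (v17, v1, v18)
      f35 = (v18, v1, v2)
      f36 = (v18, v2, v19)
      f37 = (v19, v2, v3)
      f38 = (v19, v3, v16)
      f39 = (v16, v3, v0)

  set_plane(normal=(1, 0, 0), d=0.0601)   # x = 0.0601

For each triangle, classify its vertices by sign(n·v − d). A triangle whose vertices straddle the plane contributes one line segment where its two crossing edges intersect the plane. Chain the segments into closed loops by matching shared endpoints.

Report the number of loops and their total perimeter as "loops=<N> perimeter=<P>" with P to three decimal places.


Straddling triangles (16 of 40):
  (v4,v8,v5) [+-+] → (0.0601, 1.70381, 0)–(0.0601, 1.41884, 0.334952)  len=0.4398
  (v5,v8,v9) [+--] → (0.0601, 1.41884, 0.334952)–(0.0601, 1.34649, 0.42)  len=0.1117
  (v5,v9,v6) [+-+] → (0.0601, 1.34649, 0.42)–(0.0601, 1.05392, 0.0760183)  len=0.4516
  (v6,v9,v10) [+--] → (0.0601, 1.05392, 0.0760183)–(0.0601, 0.989268, 0)  len=0.0998
  (v6,v10,v7) [+-+] → (0.0601, 0.989268, 0)–(0.0601, 1.23916, -0.293797)  len=0.3857
  (v7,v10,v11) [+--] → (0.0601, 1.23916, -0.293797)–(0.0601, 1.34649, -0.42)  len=0.1657
  (v7,v11,v4) [+-+] → (0.0601, 1.34649, -0.42)–(0.0601, 1.5986, -0.123669)  len=0.3891
  (v4,v11,v8) [+--] → (0.0601, 1.5986, -0.123669)–(0.0601, 1.70381, 0)  len=0.1624
  (v12,v16,v13) [-+-] → (0.0601, -1.70381, 0)–(0.0601, -1.5986, 0.123669)  len=0.1624
  (v13,v16,v17) [-++] → (0.0601, -1.5986, 0.123669)–(0.0601, -1.34649, 0.42)  len=0.3891
  (v13,v17,v14) [-+-] → (0.0601, -1.34649, 0.42)–(0.0601, -1.23916, 0.293797)  len=0.1657
  (v14,v17,v18) [-++] → (0.0601, -1.23916, 0.293797)–(0.0601, -0.989268, 0)  len=0.3857
  (v14,v18,v15) [-+-] → (0.0601, -0.989268, 0)–(0.0601, -1.05392, -0.0760183)  len=0.0998
  (v15,v18,v19) [-++] → (0.0601, -1.05392, -0.0760183)–(0.0601, -1.34649, -0.42)  len=0.4516
  (v15,v19,v12) [-+-] → (0.0601, -1.34649, -0.42)–(0.0601, -1.41884, -0.334952)  len=0.1117
  (v12,v19,v16) [-++] → (0.0601, -1.41884, -0.334952)–(0.0601, -1.70381, 0)  len=0.4398

Chained into 2 loop(s):
  loop 1: 8 segments, perimeter = 2.2056
  loop 2: 8 segments, perimeter = 2.2056
Total perimeter = 4.411

loops=2 perimeter=4.411


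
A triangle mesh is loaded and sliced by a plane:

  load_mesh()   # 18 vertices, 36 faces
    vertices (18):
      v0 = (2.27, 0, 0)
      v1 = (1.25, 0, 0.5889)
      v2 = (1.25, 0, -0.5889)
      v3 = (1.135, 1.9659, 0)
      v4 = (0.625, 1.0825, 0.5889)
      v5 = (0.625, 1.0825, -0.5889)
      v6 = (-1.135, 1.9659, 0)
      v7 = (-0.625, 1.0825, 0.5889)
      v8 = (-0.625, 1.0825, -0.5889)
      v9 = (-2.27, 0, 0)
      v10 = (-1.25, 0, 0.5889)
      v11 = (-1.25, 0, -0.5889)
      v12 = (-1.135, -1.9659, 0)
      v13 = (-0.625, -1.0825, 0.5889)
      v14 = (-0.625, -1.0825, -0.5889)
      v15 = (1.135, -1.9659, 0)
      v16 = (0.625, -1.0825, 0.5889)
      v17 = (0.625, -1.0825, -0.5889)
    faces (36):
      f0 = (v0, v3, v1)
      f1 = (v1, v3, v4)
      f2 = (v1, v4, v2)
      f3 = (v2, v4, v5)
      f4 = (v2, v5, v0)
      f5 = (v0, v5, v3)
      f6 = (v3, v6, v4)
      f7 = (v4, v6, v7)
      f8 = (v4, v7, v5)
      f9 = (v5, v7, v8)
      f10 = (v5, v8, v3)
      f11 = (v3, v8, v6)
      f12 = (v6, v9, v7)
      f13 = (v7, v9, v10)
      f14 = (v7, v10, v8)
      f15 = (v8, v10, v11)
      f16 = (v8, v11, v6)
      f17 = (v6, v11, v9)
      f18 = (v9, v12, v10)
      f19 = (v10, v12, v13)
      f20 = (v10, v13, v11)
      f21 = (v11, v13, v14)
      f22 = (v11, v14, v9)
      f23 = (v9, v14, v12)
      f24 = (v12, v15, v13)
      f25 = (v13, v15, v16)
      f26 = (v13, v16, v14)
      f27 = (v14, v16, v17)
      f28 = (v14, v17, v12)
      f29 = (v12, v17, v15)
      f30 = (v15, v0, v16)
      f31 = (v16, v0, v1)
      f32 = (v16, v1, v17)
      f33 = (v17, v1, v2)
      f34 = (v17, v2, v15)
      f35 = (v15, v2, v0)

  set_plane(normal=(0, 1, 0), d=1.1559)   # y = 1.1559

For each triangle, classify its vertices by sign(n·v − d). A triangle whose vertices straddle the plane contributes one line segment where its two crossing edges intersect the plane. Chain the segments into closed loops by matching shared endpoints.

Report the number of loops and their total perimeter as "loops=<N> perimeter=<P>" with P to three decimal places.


loops=1 perimeter=6.989

Straddling triangles (10 of 36):
  (v0,v3,v1) [-+-] → (1.60265, 1.1559, 0)–(1.18238, 1.1559, 0.242642)  len=0.4853
  (v1,v3,v4) [-+-] → (1.18238, 1.1559, 0.242642)–(0.667375, 1.1559, 0.539969)  len=0.5947
  (v0,v5,v3) [--+] → (0.667375, 1.1559, -0.539969)–(1.60265, 1.1559, 0)  len=1.0800
  (v3,v6,v4) [++-] → (0.478765, 1.1559, 0.539969)–(0.667375, 1.1559, 0.539969)  len=0.1886
  (v4,v6,v7) [-+-] → (0.478765, 1.1559, 0.539969)–(-0.667375, 1.1559, 0.539969)  len=1.1461
  (v5,v8,v3) [--+] → (-0.478765, 1.1559, -0.539969)–(0.667375, 1.1559, -0.539969)  len=1.1461
  (v3,v8,v6) [+-+] → (-0.478765, 1.1559, -0.539969)–(-0.667375, 1.1559, -0.539969)  len=0.1886
  (v6,v9,v7) [+--] → (-1.60265, 1.1559, 0)–(-0.667375, 1.1559, 0.539969)  len=1.0800
  (v8,v11,v6) [--+] → (-1.18238, 1.1559, -0.242642)–(-0.667375, 1.1559, -0.539969)  len=0.5947
  (v6,v11,v9) [+--] → (-1.18238, 1.1559, -0.242642)–(-1.60265, 1.1559, 0)  len=0.4853

Chained into 1 loop(s):
  loop 1: 10 segments, perimeter = 6.9893
Total perimeter = 6.989


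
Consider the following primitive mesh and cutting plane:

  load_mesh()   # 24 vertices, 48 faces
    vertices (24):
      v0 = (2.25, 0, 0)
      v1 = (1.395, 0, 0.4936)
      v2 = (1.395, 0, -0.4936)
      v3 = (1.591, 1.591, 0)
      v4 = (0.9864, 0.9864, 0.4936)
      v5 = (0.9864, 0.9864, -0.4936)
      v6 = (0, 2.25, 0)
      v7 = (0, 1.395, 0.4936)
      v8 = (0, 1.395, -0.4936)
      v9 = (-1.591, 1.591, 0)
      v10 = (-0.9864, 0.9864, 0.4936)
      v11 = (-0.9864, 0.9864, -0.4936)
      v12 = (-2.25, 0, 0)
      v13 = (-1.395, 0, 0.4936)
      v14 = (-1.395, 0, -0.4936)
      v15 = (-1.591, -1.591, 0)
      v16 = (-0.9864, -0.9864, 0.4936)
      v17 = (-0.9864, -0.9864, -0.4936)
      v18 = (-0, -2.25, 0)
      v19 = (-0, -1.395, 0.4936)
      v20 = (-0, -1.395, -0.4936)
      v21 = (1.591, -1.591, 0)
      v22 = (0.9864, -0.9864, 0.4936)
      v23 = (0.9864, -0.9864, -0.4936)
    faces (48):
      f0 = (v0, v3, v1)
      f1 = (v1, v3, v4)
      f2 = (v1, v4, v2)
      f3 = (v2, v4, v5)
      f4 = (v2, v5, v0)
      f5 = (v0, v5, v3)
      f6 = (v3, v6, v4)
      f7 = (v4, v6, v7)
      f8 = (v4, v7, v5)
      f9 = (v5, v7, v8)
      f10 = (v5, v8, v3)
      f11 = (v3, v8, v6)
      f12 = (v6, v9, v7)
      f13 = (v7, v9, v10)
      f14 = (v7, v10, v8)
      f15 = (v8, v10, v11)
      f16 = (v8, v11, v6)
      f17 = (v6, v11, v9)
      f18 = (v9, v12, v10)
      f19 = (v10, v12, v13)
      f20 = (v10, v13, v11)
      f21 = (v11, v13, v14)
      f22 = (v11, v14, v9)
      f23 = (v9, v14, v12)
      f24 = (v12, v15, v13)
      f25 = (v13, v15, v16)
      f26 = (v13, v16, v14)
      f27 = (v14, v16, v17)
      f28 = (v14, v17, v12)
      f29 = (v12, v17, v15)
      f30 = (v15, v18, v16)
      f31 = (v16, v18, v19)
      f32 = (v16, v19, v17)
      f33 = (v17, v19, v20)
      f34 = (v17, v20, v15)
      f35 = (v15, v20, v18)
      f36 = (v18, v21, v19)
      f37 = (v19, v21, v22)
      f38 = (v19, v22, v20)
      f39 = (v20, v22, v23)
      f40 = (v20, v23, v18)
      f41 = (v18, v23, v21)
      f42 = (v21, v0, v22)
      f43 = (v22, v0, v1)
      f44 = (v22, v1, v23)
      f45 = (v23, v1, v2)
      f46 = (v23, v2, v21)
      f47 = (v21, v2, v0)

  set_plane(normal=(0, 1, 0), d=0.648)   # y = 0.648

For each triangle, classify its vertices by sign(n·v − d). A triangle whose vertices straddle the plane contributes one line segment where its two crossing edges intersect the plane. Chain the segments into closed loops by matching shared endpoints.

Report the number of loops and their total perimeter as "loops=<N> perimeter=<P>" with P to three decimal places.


loops=2 perimeter=5.923

Straddling triangles (12 of 48):
  (v0,v3,v1) [-+-] → (1.9816, 0.648, 0)–(1.47483, 0.648, 0.292561)  len=0.5852
  (v1,v3,v4) [-++] → (1.47483, 0.648, 0.292561)–(1.12658, 0.648, 0.4936)  len=0.4021
  (v1,v4,v2) [-+-] → (1.12658, 0.648, 0.4936)–(1.12658, 0.648, 0.154926)  len=0.3387
  (v2,v4,v5) [-++] → (1.12658, 0.648, 0.154926)–(1.12658, 0.648, -0.4936)  len=0.6485
  (v2,v5,v0) [-+-] → (1.12658, 0.648, -0.4936)–(1.4199, 0.648, -0.324263)  len=0.3387
  (v0,v5,v3) [-++] → (1.4199, 0.648, -0.324263)–(1.9816, 0.648, 0)  len=0.6486
  (v9,v12,v10) [+-+] → (-1.9816, 0.648, 0)–(-1.4199, 0.648, 0.324263)  len=0.6486
  (v10,v12,v13) [+--] → (-1.4199, 0.648, 0.324263)–(-1.12658, 0.648, 0.4936)  len=0.3387
  (v10,v13,v11) [+-+] → (-1.12658, 0.648, 0.4936)–(-1.12658, 0.648, -0.154926)  len=0.6485
  (v11,v13,v14) [+--] → (-1.12658, 0.648, -0.154926)–(-1.12658, 0.648, -0.4936)  len=0.3387
  (v11,v14,v9) [+-+] → (-1.12658, 0.648, -0.4936)–(-1.47483, 0.648, -0.292561)  len=0.4021
  (v9,v14,v12) [+--] → (-1.47483, 0.648, -0.292561)–(-1.9816, 0.648, 0)  len=0.5852

Chained into 2 loop(s):
  loop 1: 6 segments, perimeter = 2.9617
  loop 2: 6 segments, perimeter = 2.9617
Total perimeter = 5.923


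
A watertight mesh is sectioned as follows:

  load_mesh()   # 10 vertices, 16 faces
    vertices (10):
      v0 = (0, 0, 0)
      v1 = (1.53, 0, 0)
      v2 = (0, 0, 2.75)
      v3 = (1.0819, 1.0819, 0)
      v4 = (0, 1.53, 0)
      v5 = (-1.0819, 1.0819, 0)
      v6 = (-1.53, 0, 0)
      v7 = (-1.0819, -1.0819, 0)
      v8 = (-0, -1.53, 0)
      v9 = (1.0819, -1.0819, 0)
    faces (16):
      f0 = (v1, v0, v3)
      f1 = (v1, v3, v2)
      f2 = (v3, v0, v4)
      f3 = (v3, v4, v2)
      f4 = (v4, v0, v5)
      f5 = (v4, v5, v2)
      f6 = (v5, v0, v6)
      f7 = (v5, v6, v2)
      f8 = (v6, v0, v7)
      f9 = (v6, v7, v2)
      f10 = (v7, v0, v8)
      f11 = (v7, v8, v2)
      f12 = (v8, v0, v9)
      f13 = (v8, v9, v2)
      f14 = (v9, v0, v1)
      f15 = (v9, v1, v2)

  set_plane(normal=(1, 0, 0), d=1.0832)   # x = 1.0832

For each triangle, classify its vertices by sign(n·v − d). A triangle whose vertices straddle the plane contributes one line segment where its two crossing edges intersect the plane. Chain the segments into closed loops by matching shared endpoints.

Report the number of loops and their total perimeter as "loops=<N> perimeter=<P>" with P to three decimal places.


loops=1 perimeter=4.847

Straddling triangles (4 of 16):
  (v1,v0,v3) [+--] → (1.0832, 0, 0)–(1.0832, 1.07876, 0)  len=1.0788
  (v1,v3,v2) [+--] → (1.0832, 1.07876, 0)–(1.0832, 0, 0.803072)  len=1.3449
  (v9,v0,v1) [--+] → (1.0832, 0, 0)–(1.0832, -1.07876, 0)  len=1.0788
  (v9,v1,v2) [-+-] → (1.0832, -1.07876, 0)–(1.0832, 0, 0.803072)  len=1.3449

Chained into 1 loop(s):
  loop 1: 4 segments, perimeter = 4.8472
Total perimeter = 4.847


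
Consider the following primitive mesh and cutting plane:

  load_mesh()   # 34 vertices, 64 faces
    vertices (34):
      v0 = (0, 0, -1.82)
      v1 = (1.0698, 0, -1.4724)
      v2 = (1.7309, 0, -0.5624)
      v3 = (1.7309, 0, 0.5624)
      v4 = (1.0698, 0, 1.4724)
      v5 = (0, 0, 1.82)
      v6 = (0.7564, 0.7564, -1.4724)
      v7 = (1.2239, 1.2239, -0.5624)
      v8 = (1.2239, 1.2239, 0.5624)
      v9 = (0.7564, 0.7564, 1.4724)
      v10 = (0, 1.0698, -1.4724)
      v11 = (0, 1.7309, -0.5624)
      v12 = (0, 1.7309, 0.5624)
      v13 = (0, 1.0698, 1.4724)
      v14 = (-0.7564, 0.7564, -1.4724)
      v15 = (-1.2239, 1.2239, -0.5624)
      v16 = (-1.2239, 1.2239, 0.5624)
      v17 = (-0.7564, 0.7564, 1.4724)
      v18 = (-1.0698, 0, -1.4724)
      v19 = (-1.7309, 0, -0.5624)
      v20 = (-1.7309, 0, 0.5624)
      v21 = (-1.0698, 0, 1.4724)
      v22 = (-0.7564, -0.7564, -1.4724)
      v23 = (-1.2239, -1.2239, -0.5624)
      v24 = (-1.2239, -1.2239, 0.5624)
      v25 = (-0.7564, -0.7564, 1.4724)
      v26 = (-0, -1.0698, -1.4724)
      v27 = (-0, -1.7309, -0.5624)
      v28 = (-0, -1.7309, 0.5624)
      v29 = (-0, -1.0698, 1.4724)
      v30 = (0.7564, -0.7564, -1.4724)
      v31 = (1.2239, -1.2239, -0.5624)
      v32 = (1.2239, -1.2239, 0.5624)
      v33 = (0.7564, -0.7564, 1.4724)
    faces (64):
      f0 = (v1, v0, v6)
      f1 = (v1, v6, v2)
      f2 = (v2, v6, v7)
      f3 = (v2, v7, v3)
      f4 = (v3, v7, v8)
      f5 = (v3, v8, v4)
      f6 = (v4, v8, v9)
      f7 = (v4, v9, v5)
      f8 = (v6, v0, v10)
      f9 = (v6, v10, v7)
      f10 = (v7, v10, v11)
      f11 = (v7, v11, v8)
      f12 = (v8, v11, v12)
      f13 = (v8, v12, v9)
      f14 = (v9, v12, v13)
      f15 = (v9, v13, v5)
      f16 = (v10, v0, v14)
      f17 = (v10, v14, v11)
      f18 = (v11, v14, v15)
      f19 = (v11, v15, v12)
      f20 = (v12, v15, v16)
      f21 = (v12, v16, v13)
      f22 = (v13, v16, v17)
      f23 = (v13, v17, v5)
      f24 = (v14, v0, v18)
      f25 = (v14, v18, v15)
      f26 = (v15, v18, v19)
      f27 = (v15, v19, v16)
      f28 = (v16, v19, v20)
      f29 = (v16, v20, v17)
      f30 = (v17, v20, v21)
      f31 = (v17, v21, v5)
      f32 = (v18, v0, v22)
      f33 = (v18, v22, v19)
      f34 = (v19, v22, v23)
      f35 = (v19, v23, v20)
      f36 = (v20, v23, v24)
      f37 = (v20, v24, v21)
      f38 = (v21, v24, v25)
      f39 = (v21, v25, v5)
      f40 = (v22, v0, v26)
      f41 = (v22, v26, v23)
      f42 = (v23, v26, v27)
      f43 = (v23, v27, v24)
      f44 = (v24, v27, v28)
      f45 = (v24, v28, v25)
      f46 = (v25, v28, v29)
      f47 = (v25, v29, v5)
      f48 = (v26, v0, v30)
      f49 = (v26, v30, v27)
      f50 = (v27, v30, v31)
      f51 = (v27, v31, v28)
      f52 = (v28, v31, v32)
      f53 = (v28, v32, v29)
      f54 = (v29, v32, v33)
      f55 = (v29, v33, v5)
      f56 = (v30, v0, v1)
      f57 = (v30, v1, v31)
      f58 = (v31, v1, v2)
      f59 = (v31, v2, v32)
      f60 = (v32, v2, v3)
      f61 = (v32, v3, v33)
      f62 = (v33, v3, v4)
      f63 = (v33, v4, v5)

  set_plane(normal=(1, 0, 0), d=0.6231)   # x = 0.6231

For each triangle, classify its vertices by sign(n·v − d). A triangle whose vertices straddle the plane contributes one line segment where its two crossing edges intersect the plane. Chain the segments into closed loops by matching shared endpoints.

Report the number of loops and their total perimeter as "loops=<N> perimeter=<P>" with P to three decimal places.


loops=1 perimeter=10.057

Straddling triangles (20 of 64):
  (v1,v0,v6) [+-+] → (0.6231, 0, -1.61754)–(0.6231, 0.6231, -1.53366)  len=0.6287
  (v4,v9,v5) [++-] → (0.6231, 0.6231, 1.53366)–(0.6231, 0, 1.61754)  len=0.6287
  (v6,v0,v10) [+--] → (0.6231, 0.6231, -1.53366)–(0.6231, 0.81163, -1.4724)  len=0.1982
  (v6,v10,v7) [+-+] → (0.6231, 0.81163, -1.4724)–(0.6231, 1.14825, -1.00911)  len=0.5727
  (v7,v10,v11) [+--] → (0.6231, 1.14825, -1.00911)–(0.6231, 1.47278, -0.5624)  len=0.5521
  (v7,v11,v8) [+-+] → (0.6231, 1.47278, -0.5624)–(0.6231, 1.47278, 0.0102472)  len=0.5726
  (v8,v11,v12) [+--] → (0.6231, 1.47278, 0.0102472)–(0.6231, 1.47278, 0.5624)  len=0.5522
  (v8,v12,v9) [+-+] → (0.6231, 1.47278, 0.5624)–(0.6231, 0.928136, 1.31203)  len=0.9266
  (v9,v12,v13) [+--] → (0.6231, 0.928136, 1.31203)–(0.6231, 0.81163, 1.4724)  len=0.1982
  (v9,v13,v5) [+--] → (0.6231, 0.81163, 1.4724)–(0.6231, 0.6231, 1.53366)  len=0.1982
  (v26,v0,v30) [--+] → (0.6231, -0.6231, -1.53366)–(0.6231, -0.81163, -1.4724)  len=0.1982
  (v26,v30,v27) [-+-] → (0.6231, -0.81163, -1.4724)–(0.6231, -0.928136, -1.31203)  len=0.1982
  (v27,v30,v31) [-++] → (0.6231, -0.928136, -1.31203)–(0.6231, -1.47278, -0.5624)  len=0.9266
  (v27,v31,v28) [-+-] → (0.6231, -1.47278, -0.5624)–(0.6231, -1.47278, -0.0102472)  len=0.5522
  (v28,v31,v32) [-++] → (0.6231, -1.47278, -0.0102472)–(0.6231, -1.47278, 0.5624)  len=0.5726
  (v28,v32,v29) [-+-] → (0.6231, -1.47278, 0.5624)–(0.6231, -1.14825, 1.00911)  len=0.5521
  (v29,v32,v33) [-++] → (0.6231, -1.14825, 1.00911)–(0.6231, -0.81163, 1.4724)  len=0.5727
  (v29,v33,v5) [-+-] → (0.6231, -0.81163, 1.4724)–(0.6231, -0.6231, 1.53366)  len=0.1982
  (v30,v0,v1) [+-+] → (0.6231, -0.6231, -1.53366)–(0.6231, 0, -1.61754)  len=0.6287
  (v33,v4,v5) [++-] → (0.6231, 0, 1.61754)–(0.6231, -0.6231, 1.53366)  len=0.6287

Chained into 1 loop(s):
  loop 1: 20 segments, perimeter = 10.0567
Total perimeter = 10.057


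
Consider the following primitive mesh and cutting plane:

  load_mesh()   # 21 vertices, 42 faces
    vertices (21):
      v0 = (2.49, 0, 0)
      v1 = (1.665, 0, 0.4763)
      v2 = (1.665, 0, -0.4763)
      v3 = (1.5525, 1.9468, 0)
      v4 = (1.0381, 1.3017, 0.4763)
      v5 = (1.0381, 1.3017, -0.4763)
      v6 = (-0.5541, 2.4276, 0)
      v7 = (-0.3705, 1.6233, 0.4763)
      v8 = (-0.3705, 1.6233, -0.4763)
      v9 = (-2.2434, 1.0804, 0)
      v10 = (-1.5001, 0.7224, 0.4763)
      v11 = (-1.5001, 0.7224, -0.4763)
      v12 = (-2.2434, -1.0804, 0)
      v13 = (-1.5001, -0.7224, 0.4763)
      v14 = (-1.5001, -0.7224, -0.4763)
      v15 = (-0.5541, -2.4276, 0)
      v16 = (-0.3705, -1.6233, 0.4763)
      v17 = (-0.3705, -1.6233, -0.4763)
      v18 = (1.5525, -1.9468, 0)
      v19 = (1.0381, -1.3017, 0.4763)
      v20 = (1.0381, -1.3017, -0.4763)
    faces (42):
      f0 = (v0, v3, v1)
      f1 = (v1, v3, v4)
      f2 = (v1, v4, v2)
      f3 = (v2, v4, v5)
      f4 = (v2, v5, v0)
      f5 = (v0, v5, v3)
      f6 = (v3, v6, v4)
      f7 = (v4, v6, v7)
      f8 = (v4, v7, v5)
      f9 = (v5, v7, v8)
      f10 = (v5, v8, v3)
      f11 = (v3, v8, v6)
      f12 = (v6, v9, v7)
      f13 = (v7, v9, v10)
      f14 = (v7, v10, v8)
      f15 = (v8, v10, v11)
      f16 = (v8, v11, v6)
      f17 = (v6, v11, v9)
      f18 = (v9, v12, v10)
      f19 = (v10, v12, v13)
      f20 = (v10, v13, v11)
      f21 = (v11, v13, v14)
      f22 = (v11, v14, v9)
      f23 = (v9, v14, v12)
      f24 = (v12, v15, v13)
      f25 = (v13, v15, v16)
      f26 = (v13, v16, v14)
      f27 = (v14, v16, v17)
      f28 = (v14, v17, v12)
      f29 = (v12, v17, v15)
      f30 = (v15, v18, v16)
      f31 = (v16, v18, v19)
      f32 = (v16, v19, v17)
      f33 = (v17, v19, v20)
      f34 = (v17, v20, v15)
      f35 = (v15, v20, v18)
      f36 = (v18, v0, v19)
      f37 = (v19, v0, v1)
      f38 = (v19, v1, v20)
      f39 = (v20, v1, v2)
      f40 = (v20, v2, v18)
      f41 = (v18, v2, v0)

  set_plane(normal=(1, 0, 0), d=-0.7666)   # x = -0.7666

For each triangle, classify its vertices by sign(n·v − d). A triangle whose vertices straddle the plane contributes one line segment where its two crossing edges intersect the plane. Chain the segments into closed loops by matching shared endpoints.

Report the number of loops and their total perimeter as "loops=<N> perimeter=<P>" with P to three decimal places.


loops=2 perimeter=6.159

Straddling triangles (12 of 42):
  (v6,v9,v7) [+-+] → (-0.7666, 2.25813, 0)–(-0.7666, 1.50848, 0.375567)  len=0.8385
  (v7,v9,v10) [+--] → (-0.7666, 1.50848, 0.375567)–(-0.7666, 1.30739, 0.4763)  len=0.2249
  (v7,v10,v8) [+-+] → (-0.7666, 1.30739, 0.4763)–(-0.7666, 1.30739, -0.142266)  len=0.6186
  (v8,v10,v11) [+--] → (-0.7666, 1.30739, -0.142266)–(-0.7666, 1.30739, -0.4763)  len=0.3340
  (v8,v11,v6) [+-+] → (-0.7666, 1.30739, -0.4763)–(-0.7666, 2.04456, -0.106991)  len=0.8245
  (v6,v11,v9) [+--] → (-0.7666, 2.04456, -0.106991)–(-0.7666, 2.25813, 0)  len=0.2389
  (v12,v15,v13) [-+-] → (-0.7666, -2.25813, 0)–(-0.7666, -2.04456, 0.106991)  len=0.2389
  (v13,v15,v16) [-++] → (-0.7666, -2.04456, 0.106991)–(-0.7666, -1.30739, 0.4763)  len=0.8245
  (v13,v16,v14) [-+-] → (-0.7666, -1.30739, 0.4763)–(-0.7666, -1.30739, 0.142266)  len=0.3340
  (v14,v16,v17) [-++] → (-0.7666, -1.30739, 0.142266)–(-0.7666, -1.30739, -0.4763)  len=0.6186
  (v14,v17,v12) [-+-] → (-0.7666, -1.30739, -0.4763)–(-0.7666, -1.50848, -0.375567)  len=0.2249
  (v12,v17,v15) [-++] → (-0.7666, -1.50848, -0.375567)–(-0.7666, -2.25813, 0)  len=0.8385

Chained into 2 loop(s):
  loop 1: 6 segments, perimeter = 3.0793
  loop 2: 6 segments, perimeter = 3.0793
Total perimeter = 6.159


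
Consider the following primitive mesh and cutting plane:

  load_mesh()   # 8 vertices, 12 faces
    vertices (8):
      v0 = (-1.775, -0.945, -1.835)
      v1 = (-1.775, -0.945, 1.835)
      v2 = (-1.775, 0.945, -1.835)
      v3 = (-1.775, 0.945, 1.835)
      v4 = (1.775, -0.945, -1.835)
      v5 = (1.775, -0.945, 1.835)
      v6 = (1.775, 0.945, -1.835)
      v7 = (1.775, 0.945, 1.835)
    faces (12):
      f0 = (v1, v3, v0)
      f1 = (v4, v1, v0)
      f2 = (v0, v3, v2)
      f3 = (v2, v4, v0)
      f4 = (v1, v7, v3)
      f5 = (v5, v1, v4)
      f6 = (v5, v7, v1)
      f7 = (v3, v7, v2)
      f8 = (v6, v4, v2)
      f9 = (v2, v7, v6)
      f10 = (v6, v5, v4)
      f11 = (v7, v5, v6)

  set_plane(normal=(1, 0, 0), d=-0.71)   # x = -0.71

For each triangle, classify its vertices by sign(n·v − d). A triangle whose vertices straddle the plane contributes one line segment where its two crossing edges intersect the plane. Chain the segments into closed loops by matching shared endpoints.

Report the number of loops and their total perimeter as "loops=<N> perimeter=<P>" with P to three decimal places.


loops=1 perimeter=11.120

Straddling triangles (8 of 12):
  (v4,v1,v0) [+--] → (-0.71, -0.945, 0.734)–(-0.71, -0.945, -1.835)  len=2.5690
  (v2,v4,v0) [-+-] → (-0.71, 0.378, -1.835)–(-0.71, -0.945, -1.835)  len=1.3230
  (v1,v7,v3) [-+-] → (-0.71, -0.378, 1.835)–(-0.71, 0.945, 1.835)  len=1.3230
  (v5,v1,v4) [+-+] → (-0.71, -0.945, 1.835)–(-0.71, -0.945, 0.734)  len=1.1010
  (v5,v7,v1) [++-] → (-0.71, -0.378, 1.835)–(-0.71, -0.945, 1.835)  len=0.5670
  (v3,v7,v2) [-+-] → (-0.71, 0.945, 1.835)–(-0.71, 0.945, -0.734)  len=2.5690
  (v6,v4,v2) [++-] → (-0.71, 0.378, -1.835)–(-0.71, 0.945, -1.835)  len=0.5670
  (v2,v7,v6) [-++] → (-0.71, 0.945, -0.734)–(-0.71, 0.945, -1.835)  len=1.1010

Chained into 1 loop(s):
  loop 1: 8 segments, perimeter = 11.1200
Total perimeter = 11.120


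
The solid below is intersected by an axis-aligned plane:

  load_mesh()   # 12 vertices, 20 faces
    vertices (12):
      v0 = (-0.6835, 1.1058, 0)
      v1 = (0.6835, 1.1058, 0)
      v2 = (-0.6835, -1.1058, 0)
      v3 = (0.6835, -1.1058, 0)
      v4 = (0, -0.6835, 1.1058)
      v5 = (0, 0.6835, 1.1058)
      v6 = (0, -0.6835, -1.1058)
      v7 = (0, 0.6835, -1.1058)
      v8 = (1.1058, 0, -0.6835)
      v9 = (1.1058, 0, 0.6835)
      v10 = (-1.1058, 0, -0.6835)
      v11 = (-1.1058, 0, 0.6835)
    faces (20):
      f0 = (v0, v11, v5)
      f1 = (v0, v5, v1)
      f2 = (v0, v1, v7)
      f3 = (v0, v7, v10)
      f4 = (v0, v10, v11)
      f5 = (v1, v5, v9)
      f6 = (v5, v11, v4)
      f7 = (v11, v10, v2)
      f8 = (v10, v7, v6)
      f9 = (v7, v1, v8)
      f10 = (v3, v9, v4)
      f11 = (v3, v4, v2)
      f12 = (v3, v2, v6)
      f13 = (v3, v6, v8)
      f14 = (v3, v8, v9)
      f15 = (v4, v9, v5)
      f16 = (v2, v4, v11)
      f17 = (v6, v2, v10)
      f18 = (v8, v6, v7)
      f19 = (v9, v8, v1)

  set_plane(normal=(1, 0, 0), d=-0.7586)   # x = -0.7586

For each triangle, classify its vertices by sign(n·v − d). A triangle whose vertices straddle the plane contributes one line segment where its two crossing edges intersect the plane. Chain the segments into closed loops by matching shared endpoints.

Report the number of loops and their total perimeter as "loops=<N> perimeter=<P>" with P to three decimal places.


loops=1 perimeter=5.274

Straddling triangles (8 of 20):
  (v0,v11,v5) [+-+] → (-0.7586, 0.909149, 0.121551)–(-0.7586, 0.214606, 0.816094)  len=0.9822
  (v0,v7,v10) [++-] → (-0.7586, 0.214606, -0.816094)–(-0.7586, 0.909149, -0.121551)  len=0.9822
  (v0,v10,v11) [+--] → (-0.7586, 0.909149, -0.121551)–(-0.7586, 0.909149, 0.121551)  len=0.2431
  (v5,v11,v4) [+-+] → (-0.7586, 0.214606, 0.816094)–(-0.7586, -0.214606, 0.816094)  len=0.4292
  (v11,v10,v2) [--+] → (-0.7586, -0.909149, -0.121551)–(-0.7586, -0.909149, 0.121551)  len=0.2431
  (v10,v7,v6) [-++] → (-0.7586, 0.214606, -0.816094)–(-0.7586, -0.214606, -0.816094)  len=0.4292
  (v2,v4,v11) [++-] → (-0.7586, -0.214606, 0.816094)–(-0.7586, -0.909149, 0.121551)  len=0.9822
  (v6,v2,v10) [++-] → (-0.7586, -0.909149, -0.121551)–(-0.7586, -0.214606, -0.816094)  len=0.9822

Chained into 1 loop(s):
  loop 1: 8 segments, perimeter = 5.2736
Total perimeter = 5.274


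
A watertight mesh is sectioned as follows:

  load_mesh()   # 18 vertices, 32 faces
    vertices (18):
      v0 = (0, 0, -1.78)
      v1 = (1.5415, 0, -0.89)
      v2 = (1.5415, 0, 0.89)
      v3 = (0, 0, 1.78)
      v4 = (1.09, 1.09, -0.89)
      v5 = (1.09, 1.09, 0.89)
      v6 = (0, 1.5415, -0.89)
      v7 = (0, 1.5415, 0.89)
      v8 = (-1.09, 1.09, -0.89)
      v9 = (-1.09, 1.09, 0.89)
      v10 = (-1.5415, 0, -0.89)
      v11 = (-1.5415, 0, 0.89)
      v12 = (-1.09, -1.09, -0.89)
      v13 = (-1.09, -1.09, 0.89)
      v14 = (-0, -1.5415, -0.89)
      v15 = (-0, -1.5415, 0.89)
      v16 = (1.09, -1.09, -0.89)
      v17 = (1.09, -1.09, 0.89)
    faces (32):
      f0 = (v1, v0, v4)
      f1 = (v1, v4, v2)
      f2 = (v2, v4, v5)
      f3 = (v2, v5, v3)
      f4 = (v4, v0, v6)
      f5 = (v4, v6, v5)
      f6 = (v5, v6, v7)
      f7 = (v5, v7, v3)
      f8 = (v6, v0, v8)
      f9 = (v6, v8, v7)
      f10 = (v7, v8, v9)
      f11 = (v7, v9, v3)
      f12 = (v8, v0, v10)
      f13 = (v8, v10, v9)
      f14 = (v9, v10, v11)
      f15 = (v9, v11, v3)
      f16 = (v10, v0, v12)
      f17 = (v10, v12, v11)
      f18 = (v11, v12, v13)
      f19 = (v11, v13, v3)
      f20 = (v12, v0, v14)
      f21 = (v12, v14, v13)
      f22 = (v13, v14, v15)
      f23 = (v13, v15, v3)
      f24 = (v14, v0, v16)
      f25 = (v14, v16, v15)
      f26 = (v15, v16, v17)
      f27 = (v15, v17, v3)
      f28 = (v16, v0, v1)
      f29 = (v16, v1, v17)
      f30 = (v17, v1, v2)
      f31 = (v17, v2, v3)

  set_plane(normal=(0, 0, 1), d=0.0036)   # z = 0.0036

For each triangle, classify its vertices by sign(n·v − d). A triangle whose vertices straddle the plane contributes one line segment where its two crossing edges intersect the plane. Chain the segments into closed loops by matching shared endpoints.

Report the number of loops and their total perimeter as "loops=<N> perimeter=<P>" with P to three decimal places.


loops=1 perimeter=9.438

Straddling triangles (16 of 32):
  (v1,v4,v2) [--+] → (1.31666, 0.542796, 0.0036)–(1.5415, 0, 0.0036)  len=0.5875
  (v2,v4,v5) [+-+] → (1.31666, 0.542796, 0.0036)–(1.09, 1.09, 0.0036)  len=0.5923
  (v4,v6,v5) [--+] → (0.547204, 1.31484, 0.0036)–(1.09, 1.09, 0.0036)  len=0.5875
  (v5,v6,v7) [+-+] → (0.547204, 1.31484, 0.0036)–(0, 1.5415, 0.0036)  len=0.5923
  (v6,v8,v7) [--+] → (-0.542796, 1.31666, 0.0036)–(0, 1.5415, 0.0036)  len=0.5875
  (v7,v8,v9) [+-+] → (-0.542796, 1.31666, 0.0036)–(-1.09, 1.09, 0.0036)  len=0.5923
  (v8,v10,v9) [--+] → (-1.31484, 0.547204, 0.0036)–(-1.09, 1.09, 0.0036)  len=0.5875
  (v9,v10,v11) [+-+] → (-1.31484, 0.547204, 0.0036)–(-1.5415, 0, 0.0036)  len=0.5923
  (v10,v12,v11) [--+] → (-1.31666, -0.542796, 0.0036)–(-1.5415, 0, 0.0036)  len=0.5875
  (v11,v12,v13) [+-+] → (-1.31666, -0.542796, 0.0036)–(-1.09, -1.09, 0.0036)  len=0.5923
  (v12,v14,v13) [--+] → (-0.547204, -1.31484, 0.0036)–(-1.09, -1.09, 0.0036)  len=0.5875
  (v13,v14,v15) [+-+] → (-0.547204, -1.31484, 0.0036)–(0, -1.5415, 0.0036)  len=0.5923
  (v14,v16,v15) [--+] → (0.542796, -1.31666, 0.0036)–(0, -1.5415, 0.0036)  len=0.5875
  (v15,v16,v17) [+-+] → (0.542796, -1.31666, 0.0036)–(1.09, -1.09, 0.0036)  len=0.5923
  (v16,v1,v17) [--+] → (1.31484, -0.547204, 0.0036)–(1.09, -1.09, 0.0036)  len=0.5875
  (v17,v1,v2) [+-+] → (1.31484, -0.547204, 0.0036)–(1.5415, 0, 0.0036)  len=0.5923

Chained into 1 loop(s):
  loop 1: 16 segments, perimeter = 9.4385
Total perimeter = 9.438


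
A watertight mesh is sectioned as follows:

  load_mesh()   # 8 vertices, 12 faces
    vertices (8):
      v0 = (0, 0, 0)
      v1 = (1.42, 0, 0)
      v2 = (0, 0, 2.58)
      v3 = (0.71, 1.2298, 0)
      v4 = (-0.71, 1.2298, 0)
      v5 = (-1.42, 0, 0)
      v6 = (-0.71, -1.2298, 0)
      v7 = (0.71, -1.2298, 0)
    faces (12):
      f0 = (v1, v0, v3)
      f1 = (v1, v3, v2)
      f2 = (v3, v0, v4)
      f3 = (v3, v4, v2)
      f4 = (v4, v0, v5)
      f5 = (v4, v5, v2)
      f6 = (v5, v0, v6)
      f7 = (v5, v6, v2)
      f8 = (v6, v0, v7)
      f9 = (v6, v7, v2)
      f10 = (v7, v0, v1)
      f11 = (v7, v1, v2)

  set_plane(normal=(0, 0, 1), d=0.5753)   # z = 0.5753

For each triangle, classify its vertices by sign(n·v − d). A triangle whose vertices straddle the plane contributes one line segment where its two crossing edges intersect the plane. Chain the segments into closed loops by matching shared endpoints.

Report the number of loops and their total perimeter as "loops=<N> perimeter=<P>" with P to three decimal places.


Straddling triangles (6 of 12):
  (v1,v3,v2) [--+] → (0.551681, 0.955574, 0.5753)–(1.10336, 0, 0.5753)  len=1.1034
  (v3,v4,v2) [--+] → (-0.551681, 0.955574, 0.5753)–(0.551681, 0.955574, 0.5753)  len=1.1034
  (v4,v5,v2) [--+] → (-1.10336, 0, 0.5753)–(-0.551681, 0.955574, 0.5753)  len=1.1034
  (v5,v6,v2) [--+] → (-0.551681, -0.955574, 0.5753)–(-1.10336, 0, 0.5753)  len=1.1034
  (v6,v7,v2) [--+] → (0.551681, -0.955574, 0.5753)–(-0.551681, -0.955574, 0.5753)  len=1.1034
  (v7,v1,v2) [--+] → (1.10336, 0, 0.5753)–(0.551681, -0.955574, 0.5753)  len=1.1034

Chained into 1 loop(s):
  loop 1: 6 segments, perimeter = 6.6203
Total perimeter = 6.620

loops=1 perimeter=6.620


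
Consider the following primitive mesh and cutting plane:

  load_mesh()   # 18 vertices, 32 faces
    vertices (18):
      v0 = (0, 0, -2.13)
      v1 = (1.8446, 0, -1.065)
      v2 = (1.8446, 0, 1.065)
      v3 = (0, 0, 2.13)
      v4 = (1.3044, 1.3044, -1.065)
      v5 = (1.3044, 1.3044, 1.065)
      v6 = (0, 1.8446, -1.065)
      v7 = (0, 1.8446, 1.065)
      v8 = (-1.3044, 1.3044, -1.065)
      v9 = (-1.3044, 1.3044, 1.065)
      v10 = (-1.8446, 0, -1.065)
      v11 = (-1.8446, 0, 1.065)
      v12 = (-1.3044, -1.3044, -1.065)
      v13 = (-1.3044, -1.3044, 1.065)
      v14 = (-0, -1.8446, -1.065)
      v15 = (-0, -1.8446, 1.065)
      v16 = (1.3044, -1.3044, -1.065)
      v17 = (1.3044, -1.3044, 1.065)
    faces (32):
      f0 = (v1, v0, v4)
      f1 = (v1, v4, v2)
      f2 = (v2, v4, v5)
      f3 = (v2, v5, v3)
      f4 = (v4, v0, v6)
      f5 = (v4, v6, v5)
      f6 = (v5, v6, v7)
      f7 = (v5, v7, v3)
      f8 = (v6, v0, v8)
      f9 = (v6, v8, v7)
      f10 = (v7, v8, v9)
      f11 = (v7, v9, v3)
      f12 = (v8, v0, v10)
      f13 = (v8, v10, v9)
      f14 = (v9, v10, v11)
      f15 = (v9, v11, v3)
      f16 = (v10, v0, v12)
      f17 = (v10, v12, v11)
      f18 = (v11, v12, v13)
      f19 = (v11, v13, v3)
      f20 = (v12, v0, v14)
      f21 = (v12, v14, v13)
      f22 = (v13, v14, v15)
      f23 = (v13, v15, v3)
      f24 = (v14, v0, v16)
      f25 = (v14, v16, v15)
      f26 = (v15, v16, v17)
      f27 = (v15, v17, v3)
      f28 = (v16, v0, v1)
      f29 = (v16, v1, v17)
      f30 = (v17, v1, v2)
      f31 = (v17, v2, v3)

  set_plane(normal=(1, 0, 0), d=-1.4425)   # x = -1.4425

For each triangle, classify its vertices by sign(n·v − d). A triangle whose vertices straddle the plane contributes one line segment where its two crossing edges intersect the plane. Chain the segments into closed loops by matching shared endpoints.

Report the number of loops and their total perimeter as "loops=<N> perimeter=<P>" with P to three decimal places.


loops=1 perimeter=8.253

Straddling triangles (8 of 32):
  (v8,v0,v10) [++-] → (-1.4425, 0, -1.29716)–(-1.4425, 0.970935, -1.065)  len=0.9983
  (v8,v10,v9) [+-+] → (-1.4425, 0.970935, -1.065)–(-1.4425, 0.970935, 0.520474)  len=1.5855
  (v9,v10,v11) [+--] → (-1.4425, 0.970935, 0.520474)–(-1.4425, 0.970935, 1.065)  len=0.5445
  (v9,v11,v3) [+-+] → (-1.4425, 0.970935, 1.065)–(-1.4425, 0, 1.29716)  len=0.9983
  (v10,v0,v12) [-++] → (-1.4425, 0, -1.29716)–(-1.4425, -0.970935, -1.065)  len=0.9983
  (v10,v12,v11) [-+-] → (-1.4425, -0.970935, -1.065)–(-1.4425, -0.970935, -0.520474)  len=0.5445
  (v11,v12,v13) [-++] → (-1.4425, -0.970935, -0.520474)–(-1.4425, -0.970935, 1.065)  len=1.5855
  (v11,v13,v3) [-++] → (-1.4425, -0.970935, 1.065)–(-1.4425, 0, 1.29716)  len=0.9983

Chained into 1 loop(s):
  loop 1: 8 segments, perimeter = 8.2532
Total perimeter = 8.253


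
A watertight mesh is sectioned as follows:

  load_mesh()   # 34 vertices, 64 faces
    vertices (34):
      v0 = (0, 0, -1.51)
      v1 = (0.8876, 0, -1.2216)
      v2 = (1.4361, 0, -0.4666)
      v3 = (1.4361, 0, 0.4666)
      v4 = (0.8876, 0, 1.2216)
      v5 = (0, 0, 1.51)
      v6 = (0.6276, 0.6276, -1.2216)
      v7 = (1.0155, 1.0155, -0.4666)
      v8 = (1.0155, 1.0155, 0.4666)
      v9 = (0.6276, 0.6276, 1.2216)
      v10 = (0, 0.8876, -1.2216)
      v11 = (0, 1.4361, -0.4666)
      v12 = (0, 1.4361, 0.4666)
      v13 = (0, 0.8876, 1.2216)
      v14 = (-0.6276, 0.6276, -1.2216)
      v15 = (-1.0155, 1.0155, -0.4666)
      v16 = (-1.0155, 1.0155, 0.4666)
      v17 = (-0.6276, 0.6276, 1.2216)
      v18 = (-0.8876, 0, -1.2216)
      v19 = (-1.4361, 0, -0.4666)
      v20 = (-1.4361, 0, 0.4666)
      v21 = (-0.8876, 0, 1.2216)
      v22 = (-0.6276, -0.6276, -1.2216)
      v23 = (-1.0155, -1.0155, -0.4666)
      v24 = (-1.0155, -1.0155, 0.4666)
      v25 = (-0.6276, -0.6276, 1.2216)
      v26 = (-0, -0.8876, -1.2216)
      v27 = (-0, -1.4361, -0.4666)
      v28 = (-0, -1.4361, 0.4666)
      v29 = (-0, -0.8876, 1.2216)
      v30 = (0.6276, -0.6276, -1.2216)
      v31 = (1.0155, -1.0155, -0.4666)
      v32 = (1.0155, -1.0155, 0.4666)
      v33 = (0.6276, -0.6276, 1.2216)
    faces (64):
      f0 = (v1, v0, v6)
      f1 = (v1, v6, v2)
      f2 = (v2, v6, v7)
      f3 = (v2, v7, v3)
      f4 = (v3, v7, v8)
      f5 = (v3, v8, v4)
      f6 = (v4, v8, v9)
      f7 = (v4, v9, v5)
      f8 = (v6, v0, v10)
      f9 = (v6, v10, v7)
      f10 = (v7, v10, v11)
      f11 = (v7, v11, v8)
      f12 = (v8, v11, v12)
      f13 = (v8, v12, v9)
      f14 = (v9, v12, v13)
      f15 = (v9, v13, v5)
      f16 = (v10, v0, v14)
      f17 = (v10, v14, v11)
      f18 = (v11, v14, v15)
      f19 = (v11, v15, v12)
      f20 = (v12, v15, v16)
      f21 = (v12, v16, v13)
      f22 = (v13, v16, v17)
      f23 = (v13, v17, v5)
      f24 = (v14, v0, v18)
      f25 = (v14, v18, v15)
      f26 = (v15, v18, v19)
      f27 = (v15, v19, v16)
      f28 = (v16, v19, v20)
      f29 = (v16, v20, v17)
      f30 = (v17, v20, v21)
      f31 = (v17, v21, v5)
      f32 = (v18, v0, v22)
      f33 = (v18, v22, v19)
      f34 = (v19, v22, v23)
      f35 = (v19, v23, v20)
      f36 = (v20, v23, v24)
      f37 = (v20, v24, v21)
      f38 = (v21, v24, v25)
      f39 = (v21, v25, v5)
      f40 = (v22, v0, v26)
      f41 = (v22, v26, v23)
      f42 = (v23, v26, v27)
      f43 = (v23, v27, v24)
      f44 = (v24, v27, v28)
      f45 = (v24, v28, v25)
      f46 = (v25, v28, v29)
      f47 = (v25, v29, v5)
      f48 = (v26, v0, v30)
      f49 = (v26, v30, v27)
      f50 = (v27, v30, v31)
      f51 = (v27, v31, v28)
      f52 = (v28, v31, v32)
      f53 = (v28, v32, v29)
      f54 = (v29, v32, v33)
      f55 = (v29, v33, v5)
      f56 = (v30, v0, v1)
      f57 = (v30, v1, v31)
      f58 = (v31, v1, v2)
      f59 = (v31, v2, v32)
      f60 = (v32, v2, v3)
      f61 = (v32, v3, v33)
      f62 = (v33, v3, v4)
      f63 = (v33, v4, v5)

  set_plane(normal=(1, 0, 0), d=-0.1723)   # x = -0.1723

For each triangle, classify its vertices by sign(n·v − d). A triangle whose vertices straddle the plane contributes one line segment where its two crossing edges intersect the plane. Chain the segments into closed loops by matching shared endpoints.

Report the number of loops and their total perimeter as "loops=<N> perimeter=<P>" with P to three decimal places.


loops=1 perimeter=9.003

Straddling triangles (20 of 64):
  (v10,v0,v14) [++-] → (-0.1723, 0.1723, -1.43082)–(-0.1723, 0.81622, -1.2216)  len=0.6771
  (v10,v14,v11) [+-+] → (-0.1723, 0.81622, -1.2216)–(-0.1723, 1.21414, -0.673876)  len=0.6770
  (v11,v14,v15) [+--] → (-0.1723, 1.21414, -0.673876)–(-0.1723, 1.36474, -0.4666)  len=0.2562
  (v11,v15,v12) [+-+] → (-0.1723, 1.36474, -0.4666)–(-0.1723, 1.36474, 0.308264)  len=0.7749
  (v12,v15,v16) [+--] → (-0.1723, 1.36474, 0.308264)–(-0.1723, 1.36474, 0.4666)  len=0.1583
  (v12,v16,v13) [+-+] → (-0.1723, 1.36474, 0.4666)–(-0.1723, 0.909301, 1.0935)  len=0.7749
  (v13,v16,v17) [+--] → (-0.1723, 0.909301, 1.0935)–(-0.1723, 0.81622, 1.2216)  len=0.1583
  (v13,v17,v5) [+-+] → (-0.1723, 0.81622, 1.2216)–(-0.1723, 0.1723, 1.43082)  len=0.6771
  (v14,v0,v18) [-+-] → (-0.1723, 0.1723, -1.43082)–(-0.1723, 0, -1.45402)  len=0.1739
  (v17,v21,v5) [--+] → (-0.1723, 0, 1.45402)–(-0.1723, 0.1723, 1.43082)  len=0.1739
  (v18,v0,v22) [-+-] → (-0.1723, 0, -1.45402)–(-0.1723, -0.1723, -1.43082)  len=0.1739
  (v21,v25,v5) [--+] → (-0.1723, -0.1723, 1.43082)–(-0.1723, 0, 1.45402)  len=0.1739
  (v22,v0,v26) [-++] → (-0.1723, -0.1723, -1.43082)–(-0.1723, -0.81622, -1.2216)  len=0.6771
  (v22,v26,v23) [-+-] → (-0.1723, -0.81622, -1.2216)–(-0.1723, -0.909301, -1.0935)  len=0.1583
  (v23,v26,v27) [-++] → (-0.1723, -0.909301, -1.0935)–(-0.1723, -1.36474, -0.4666)  len=0.7749
  (v23,v27,v24) [-+-] → (-0.1723, -1.36474, -0.4666)–(-0.1723, -1.36474, -0.308264)  len=0.1583
  (v24,v27,v28) [-++] → (-0.1723, -1.36474, -0.308264)–(-0.1723, -1.36474, 0.4666)  len=0.7749
  (v24,v28,v25) [-+-] → (-0.1723, -1.36474, 0.4666)–(-0.1723, -1.21414, 0.673876)  len=0.2562
  (v25,v28,v29) [-++] → (-0.1723, -1.21414, 0.673876)–(-0.1723, -0.81622, 1.2216)  len=0.6770
  (v25,v29,v5) [-++] → (-0.1723, -0.81622, 1.2216)–(-0.1723, -0.1723, 1.43082)  len=0.6771

Chained into 1 loop(s):
  loop 1: 20 segments, perimeter = 9.0029
Total perimeter = 9.003


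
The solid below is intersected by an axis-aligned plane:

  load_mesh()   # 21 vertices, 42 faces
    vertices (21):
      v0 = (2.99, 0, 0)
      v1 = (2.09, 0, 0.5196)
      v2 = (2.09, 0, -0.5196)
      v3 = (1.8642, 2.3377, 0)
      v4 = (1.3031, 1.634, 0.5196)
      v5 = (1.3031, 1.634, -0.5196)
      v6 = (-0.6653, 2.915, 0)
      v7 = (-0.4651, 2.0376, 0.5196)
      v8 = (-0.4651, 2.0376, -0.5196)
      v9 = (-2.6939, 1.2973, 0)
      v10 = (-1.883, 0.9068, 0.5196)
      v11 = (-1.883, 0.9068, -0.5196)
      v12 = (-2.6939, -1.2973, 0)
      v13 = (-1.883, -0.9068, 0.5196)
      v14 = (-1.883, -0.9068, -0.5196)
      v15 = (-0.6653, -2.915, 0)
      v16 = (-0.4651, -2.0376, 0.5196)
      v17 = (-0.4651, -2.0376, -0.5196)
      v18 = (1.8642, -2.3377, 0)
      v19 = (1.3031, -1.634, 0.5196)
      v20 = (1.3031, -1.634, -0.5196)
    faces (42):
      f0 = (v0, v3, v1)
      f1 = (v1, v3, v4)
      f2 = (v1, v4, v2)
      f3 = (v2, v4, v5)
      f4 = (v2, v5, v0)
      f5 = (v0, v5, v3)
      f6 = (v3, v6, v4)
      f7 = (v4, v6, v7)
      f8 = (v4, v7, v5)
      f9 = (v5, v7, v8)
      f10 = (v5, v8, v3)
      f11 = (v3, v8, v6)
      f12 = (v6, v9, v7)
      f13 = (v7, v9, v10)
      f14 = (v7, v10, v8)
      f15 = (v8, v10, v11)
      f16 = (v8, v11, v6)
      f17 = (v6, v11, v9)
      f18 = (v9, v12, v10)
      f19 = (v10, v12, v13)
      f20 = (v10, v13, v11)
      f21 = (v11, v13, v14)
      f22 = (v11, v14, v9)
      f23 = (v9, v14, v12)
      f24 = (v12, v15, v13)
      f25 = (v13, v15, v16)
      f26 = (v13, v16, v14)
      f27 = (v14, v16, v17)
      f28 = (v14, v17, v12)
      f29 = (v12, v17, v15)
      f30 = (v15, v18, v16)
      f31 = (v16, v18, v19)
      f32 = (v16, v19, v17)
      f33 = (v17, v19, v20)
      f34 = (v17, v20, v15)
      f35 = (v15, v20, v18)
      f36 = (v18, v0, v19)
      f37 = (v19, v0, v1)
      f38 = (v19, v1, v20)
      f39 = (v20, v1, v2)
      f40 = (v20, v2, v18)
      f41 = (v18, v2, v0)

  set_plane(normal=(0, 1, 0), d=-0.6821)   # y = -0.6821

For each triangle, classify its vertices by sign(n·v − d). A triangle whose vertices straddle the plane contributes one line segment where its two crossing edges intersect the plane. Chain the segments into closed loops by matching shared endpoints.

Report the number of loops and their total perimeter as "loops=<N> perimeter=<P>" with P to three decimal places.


Straddling triangles (12 of 42):
  (v9,v12,v10) [+-+] → (-2.6939, -0.6821, 0)–(-2.46756, -0.6821, 0.145029)  len=0.2688
  (v10,v12,v13) [+--] → (-2.46756, -0.6821, 0.145029)–(-1.883, -0.6821, 0.5196)  len=0.6943
  (v10,v13,v11) [+-+] → (-1.883, -0.6821, 0.5196)–(-1.883, -0.6821, 0.390846)  len=0.1288
  (v11,v13,v14) [+--] → (-1.883, -0.6821, 0.390846)–(-1.883, -0.6821, -0.5196)  len=0.9104
  (v11,v14,v9) [+-+] → (-1.883, -0.6821, -0.5196)–(-1.96567, -0.6821, -0.466629)  len=0.0982
  (v9,v14,v12) [+--] → (-1.96567, -0.6821, -0.466629)–(-2.6939, -0.6821, 0)  len=0.8649
  (v18,v0,v19) [-+-] → (2.66151, -0.6821, 0)–(2.28582, -0.6821, 0.216903)  len=0.4338
  (v19,v0,v1) [-++] → (2.28582, -0.6821, 0.216903)–(1.76151, -0.6821, 0.5196)  len=0.6054
  (v19,v1,v20) [-+-] → (1.76151, -0.6821, 0.5196)–(1.76151, -0.6821, 0.0857944)  len=0.4338
  (v20,v1,v2) [-++] → (1.76151, -0.6821, 0.0857944)–(1.76151, -0.6821, -0.5196)  len=0.6054
  (v20,v2,v18) [-+-] → (1.76151, -0.6821, -0.5196)–(2.02412, -0.6821, -0.36799)  len=0.3032
  (v18,v2,v0) [-++] → (2.02412, -0.6821, -0.36799)–(2.66151, -0.6821, 0)  len=0.7360

Chained into 2 loop(s):
  loop 1: 6 segments, perimeter = 2.9654
  loop 2: 6 segments, perimeter = 3.1176
Total perimeter = 6.083

loops=2 perimeter=6.083
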